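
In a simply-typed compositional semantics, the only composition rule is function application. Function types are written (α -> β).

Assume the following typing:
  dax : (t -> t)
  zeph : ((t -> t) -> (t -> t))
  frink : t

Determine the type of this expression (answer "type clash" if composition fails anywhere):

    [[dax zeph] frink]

[dax zeph]: functor zeph : ((t -> t) -> (t -> t)), argument dax : (t -> t); result (t -> t).
[[dax zeph] frink]: functor [dax zeph] : (t -> t), argument frink : t; result t.

t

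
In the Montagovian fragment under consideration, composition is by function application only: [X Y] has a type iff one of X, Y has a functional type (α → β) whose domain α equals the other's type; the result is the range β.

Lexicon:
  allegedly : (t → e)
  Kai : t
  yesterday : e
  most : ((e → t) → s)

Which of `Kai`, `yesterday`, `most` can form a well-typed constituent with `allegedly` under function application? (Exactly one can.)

Kai — combines: allegedly : (t → e) takes Kai : t as argument, giving e.
yesterday : e — does not combine with allegedly.
most : ((e → t) → s) — does not combine with allegedly.

Kai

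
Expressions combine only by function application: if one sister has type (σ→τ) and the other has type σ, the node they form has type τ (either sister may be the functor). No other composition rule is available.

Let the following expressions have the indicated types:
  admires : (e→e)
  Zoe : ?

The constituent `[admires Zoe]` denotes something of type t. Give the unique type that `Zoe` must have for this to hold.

((e→e)→t)

For [admires Zoe] to have type t with admires of type (e→e), Zoe must be the function: Zoe : ((e→e)→t).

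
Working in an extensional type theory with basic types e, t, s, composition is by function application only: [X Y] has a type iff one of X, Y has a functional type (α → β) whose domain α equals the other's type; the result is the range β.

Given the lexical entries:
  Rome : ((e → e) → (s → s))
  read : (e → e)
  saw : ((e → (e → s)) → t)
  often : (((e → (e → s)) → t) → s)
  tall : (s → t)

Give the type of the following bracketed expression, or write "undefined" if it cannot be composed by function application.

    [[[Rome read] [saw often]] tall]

At [Rome read], Rome : ((e → e) → (s → s)) takes read : (e → e), giving (s → s).
At [saw often], often : (((e → (e → s)) → t) → s) takes saw : ((e → (e → s)) → t), giving s.
At [[Rome read] [saw often]], [Rome read] : (s → s) takes [saw often] : s, giving s.
At [[[Rome read] [saw often]] tall], tall : (s → t) takes [[Rome read] [saw often]] : s, giving t.

t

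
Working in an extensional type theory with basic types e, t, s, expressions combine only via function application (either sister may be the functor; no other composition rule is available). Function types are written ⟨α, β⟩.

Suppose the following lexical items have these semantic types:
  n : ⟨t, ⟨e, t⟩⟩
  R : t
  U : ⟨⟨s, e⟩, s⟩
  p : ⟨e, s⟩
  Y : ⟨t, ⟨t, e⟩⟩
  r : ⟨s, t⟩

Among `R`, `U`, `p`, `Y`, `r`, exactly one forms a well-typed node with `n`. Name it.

R — combines: n : ⟨t, ⟨e, t⟩⟩ takes R : t as argument, giving ⟨e, t⟩.
U : ⟨⟨s, e⟩, s⟩ — does not combine with n.
p : ⟨e, s⟩ — does not combine with n.
Y : ⟨t, ⟨t, e⟩⟩ — does not combine with n.
r : ⟨s, t⟩ — does not combine with n.

R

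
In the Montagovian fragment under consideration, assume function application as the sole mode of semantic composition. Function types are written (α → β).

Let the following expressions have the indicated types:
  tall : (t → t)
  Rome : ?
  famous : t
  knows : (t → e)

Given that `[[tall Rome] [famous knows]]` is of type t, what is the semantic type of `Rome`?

((t → t) → (e → t))

For [[tall Rome] [famous knows]] to have type t with [famous knows] of type e, [tall Rome] must be the function: [tall Rome] : (e → t).
For [tall Rome] to have type (e → t) with tall of type (t → t), Rome must be the function: Rome : ((t → t) → (e → t)).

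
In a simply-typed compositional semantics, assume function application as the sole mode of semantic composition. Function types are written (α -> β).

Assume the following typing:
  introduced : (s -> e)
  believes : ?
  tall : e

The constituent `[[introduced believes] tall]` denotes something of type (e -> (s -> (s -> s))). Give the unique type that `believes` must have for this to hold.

For [[introduced believes] tall] to have type (e -> (s -> (s -> s))) with tall of type e, [introduced believes] must be the function: [introduced believes] : (e -> (e -> (s -> (s -> s)))).
For [introduced believes] to have type (e -> (e -> (s -> (s -> s)))) with introduced of type (s -> e), believes must be the function: believes : ((s -> e) -> (e -> (e -> (s -> (s -> s))))).

((s -> e) -> (e -> (e -> (s -> (s -> s)))))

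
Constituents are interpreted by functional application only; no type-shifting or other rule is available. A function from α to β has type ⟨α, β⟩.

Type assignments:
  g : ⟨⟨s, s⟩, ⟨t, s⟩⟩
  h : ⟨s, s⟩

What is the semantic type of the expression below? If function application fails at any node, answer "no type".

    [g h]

[g h]: ⟨⟨s, s⟩, ⟨t, s⟩⟩ applied to ⟨s, s⟩ yields ⟨t, s⟩.

⟨t, s⟩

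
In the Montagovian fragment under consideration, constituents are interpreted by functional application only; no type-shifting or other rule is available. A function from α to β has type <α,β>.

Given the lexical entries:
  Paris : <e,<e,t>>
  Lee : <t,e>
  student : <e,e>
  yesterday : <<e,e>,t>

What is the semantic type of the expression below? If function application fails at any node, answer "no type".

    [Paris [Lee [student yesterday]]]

[student yesterday] — yesterday of type <<e,e>,t> combines with student of type <e,e>: type t.
[Lee [student yesterday]] — Lee of type <t,e> combines with [student yesterday] of type t: type e.
[Paris [Lee [student yesterday]]] — Paris of type <e,<e,t>> combines with [Lee [student yesterday]] of type e: type <e,t>.

<e,t>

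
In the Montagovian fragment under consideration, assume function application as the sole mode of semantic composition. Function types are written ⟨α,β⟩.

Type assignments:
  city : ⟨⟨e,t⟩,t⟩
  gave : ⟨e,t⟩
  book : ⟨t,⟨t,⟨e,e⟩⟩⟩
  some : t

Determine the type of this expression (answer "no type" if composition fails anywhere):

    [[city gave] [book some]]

⟨e,e⟩

[city gave]: city is ⟨⟨e,t⟩,t⟩, gave is ⟨e,t⟩; result t.
[book some]: book is ⟨t,⟨t,⟨e,e⟩⟩⟩, some is t; result ⟨t,⟨e,e⟩⟩.
[[city gave] [book some]]: [book some] is ⟨t,⟨e,e⟩⟩, [city gave] is t; result ⟨e,e⟩.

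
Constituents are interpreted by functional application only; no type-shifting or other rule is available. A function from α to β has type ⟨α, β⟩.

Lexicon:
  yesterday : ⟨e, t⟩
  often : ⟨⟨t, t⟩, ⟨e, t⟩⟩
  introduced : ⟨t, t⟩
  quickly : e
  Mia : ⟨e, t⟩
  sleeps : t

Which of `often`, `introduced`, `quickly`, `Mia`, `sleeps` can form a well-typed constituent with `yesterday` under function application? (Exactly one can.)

quickly

often : ⟨⟨t, t⟩, ⟨e, t⟩⟩ — neither side's domain matches the other.
introduced : ⟨t, t⟩ — neither side's domain matches the other.
quickly — combines: yesterday : ⟨e, t⟩ takes quickly : e as argument, giving t.
Mia : ⟨e, t⟩ — neither side's domain matches the other.
sleeps : t — neither side's domain matches the other.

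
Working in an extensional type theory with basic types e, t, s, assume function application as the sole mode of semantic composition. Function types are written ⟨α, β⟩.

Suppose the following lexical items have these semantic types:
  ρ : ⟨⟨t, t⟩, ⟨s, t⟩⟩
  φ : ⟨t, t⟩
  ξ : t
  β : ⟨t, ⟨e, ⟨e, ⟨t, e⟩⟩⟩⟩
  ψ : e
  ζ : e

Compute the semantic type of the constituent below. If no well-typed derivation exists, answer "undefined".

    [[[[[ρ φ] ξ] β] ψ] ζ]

undefined

[ρ φ]: functor ρ : ⟨⟨t, t⟩, ⟨s, t⟩⟩, argument φ : ⟨t, t⟩; result ⟨s, t⟩.
[[ρ φ] ξ]: ⟨s, t⟩ and t cannot combine by function application — type clash.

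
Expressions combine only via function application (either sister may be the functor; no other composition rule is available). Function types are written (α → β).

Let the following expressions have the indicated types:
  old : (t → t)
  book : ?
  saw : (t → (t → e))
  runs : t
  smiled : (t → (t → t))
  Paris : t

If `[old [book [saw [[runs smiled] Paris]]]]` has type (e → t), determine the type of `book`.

((t → e) → ((t → t) → (e → t)))

[old [book [saw [[runs smiled] Paris]]]] is required to be (e → t). old : (t → t) cannot yield (e → t) as functor, so [book [saw [[runs smiled] Paris]]] : ((t → t) → (e → t)).
[book [saw [[runs smiled] Paris]]] is required to be ((t → t) → (e → t)). [saw [[runs smiled] Paris]] : (t → e) cannot yield ((t → t) → (e → t)) as functor, so book : ((t → e) → ((t → t) → (e → t))).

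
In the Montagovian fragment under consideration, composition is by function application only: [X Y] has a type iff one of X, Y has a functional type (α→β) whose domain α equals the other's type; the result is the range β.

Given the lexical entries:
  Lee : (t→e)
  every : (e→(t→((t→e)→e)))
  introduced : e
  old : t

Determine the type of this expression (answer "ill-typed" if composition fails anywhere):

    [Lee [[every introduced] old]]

At [every introduced], every : (e→(t→((t→e)→e))) takes introduced : e, giving (t→((t→e)→e)).
At [[every introduced] old], [every introduced] : (t→((t→e)→e)) takes old : t, giving ((t→e)→e).
At [Lee [[every introduced] old]], [[every introduced] old] : ((t→e)→e) takes Lee : (t→e), giving e.

e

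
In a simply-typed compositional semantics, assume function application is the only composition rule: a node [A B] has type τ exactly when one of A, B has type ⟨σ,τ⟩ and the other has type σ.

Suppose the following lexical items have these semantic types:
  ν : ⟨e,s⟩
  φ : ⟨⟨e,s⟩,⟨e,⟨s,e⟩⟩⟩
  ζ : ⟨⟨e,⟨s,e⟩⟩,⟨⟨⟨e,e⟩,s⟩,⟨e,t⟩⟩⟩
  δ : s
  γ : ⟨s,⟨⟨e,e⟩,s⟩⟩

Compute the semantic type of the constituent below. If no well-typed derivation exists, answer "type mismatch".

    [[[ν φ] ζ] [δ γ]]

[ν φ]: φ is ⟨⟨e,s⟩,⟨e,⟨s,e⟩⟩⟩, ν is ⟨e,s⟩; result ⟨e,⟨s,e⟩⟩.
[[ν φ] ζ]: ζ is ⟨⟨e,⟨s,e⟩⟩,⟨⟨⟨e,e⟩,s⟩,⟨e,t⟩⟩⟩, [ν φ] is ⟨e,⟨s,e⟩⟩; result ⟨⟨⟨e,e⟩,s⟩,⟨e,t⟩⟩.
[δ γ]: γ is ⟨s,⟨⟨e,e⟩,s⟩⟩, δ is s; result ⟨⟨e,e⟩,s⟩.
[[[ν φ] ζ] [δ γ]]: [[ν φ] ζ] is ⟨⟨⟨e,e⟩,s⟩,⟨e,t⟩⟩, [δ γ] is ⟨⟨e,e⟩,s⟩; result ⟨e,t⟩.

⟨e,t⟩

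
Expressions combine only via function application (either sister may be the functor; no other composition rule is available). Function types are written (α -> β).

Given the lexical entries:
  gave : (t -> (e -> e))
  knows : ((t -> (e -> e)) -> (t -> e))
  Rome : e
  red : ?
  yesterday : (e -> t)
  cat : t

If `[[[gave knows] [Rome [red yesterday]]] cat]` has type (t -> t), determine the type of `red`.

At [[[gave knows] [Rome [red yesterday]]] cat] (required: (t -> t)): cat is t, which is not a function with range (t -> t); hence [[gave knows] [Rome [red yesterday]]] is the functor — type (t -> (t -> t)).
At [[gave knows] [Rome [red yesterday]]] (required: (t -> (t -> t))): [gave knows] is (t -> e), which is not a function with range (t -> (t -> t)); hence [Rome [red yesterday]] is the functor — type ((t -> e) -> (t -> (t -> t))).
At [Rome [red yesterday]] (required: ((t -> e) -> (t -> (t -> t)))): Rome is e, which is not a function with range ((t -> e) -> (t -> (t -> t))); hence [red yesterday] is the functor — type (e -> ((t -> e) -> (t -> (t -> t)))).
At [red yesterday] (required: (e -> ((t -> e) -> (t -> (t -> t))))): yesterday is (e -> t), which is not a function with range (e -> ((t -> e) -> (t -> (t -> t)))); hence red is the functor — type ((e -> t) -> (e -> ((t -> e) -> (t -> (t -> t))))).

((e -> t) -> (e -> ((t -> e) -> (t -> (t -> t)))))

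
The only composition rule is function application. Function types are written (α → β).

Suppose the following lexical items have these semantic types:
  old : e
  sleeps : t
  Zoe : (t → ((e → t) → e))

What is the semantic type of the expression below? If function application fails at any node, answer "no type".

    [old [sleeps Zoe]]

no type

At [sleeps Zoe], Zoe : (t → ((e → t) → e)) takes sleeps : t, giving ((e → t) → e).
[old [sleeps Zoe]]: e with ((e → t) → e) — neither is a function whose domain matches the other; composition fails here.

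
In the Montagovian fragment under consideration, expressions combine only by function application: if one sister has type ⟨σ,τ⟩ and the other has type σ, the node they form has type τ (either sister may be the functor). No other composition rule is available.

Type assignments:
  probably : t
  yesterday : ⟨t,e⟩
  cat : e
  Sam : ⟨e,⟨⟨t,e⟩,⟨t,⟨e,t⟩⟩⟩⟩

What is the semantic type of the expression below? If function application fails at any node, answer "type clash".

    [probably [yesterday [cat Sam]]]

[cat Sam]: Sam is ⟨e,⟨⟨t,e⟩,⟨t,⟨e,t⟩⟩⟩⟩, cat is e; result ⟨⟨t,e⟩,⟨t,⟨e,t⟩⟩⟩.
[yesterday [cat Sam]]: [cat Sam] is ⟨⟨t,e⟩,⟨t,⟨e,t⟩⟩⟩, yesterday is ⟨t,e⟩; result ⟨t,⟨e,t⟩⟩.
[probably [yesterday [cat Sam]]]: [yesterday [cat Sam]] is ⟨t,⟨e,t⟩⟩, probably is t; result ⟨e,t⟩.

⟨e,t⟩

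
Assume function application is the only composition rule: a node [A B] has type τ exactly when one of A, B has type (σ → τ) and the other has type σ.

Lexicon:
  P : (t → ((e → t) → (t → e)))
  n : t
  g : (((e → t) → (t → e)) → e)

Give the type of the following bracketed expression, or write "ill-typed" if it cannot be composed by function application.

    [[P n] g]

[P n] — P of type (t → ((e → t) → (t → e))) combines with n of type t: type ((e → t) → (t → e)).
[[P n] g] — g of type (((e → t) → (t → e)) → e) combines with [P n] of type ((e → t) → (t → e)): type e.

e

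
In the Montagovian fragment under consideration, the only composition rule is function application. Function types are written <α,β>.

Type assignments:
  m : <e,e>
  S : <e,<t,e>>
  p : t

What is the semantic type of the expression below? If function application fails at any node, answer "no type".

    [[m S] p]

no type

[m S]: <e,e> and <e,<t,e>> cannot combine by function application — type clash.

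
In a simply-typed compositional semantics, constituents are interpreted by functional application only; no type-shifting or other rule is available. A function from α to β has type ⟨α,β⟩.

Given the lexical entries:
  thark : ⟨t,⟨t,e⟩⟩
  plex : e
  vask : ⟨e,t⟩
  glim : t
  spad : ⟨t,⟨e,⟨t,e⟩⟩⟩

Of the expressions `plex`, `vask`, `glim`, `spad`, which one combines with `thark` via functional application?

plex : e — neither side's domain matches the other.
vask : ⟨e,t⟩ — neither side's domain matches the other.
glim — combines: thark : ⟨t,⟨t,e⟩⟩ takes glim : t as argument, giving ⟨t,e⟩.
spad : ⟨t,⟨e,⟨t,e⟩⟩⟩ — neither side's domain matches the other.

glim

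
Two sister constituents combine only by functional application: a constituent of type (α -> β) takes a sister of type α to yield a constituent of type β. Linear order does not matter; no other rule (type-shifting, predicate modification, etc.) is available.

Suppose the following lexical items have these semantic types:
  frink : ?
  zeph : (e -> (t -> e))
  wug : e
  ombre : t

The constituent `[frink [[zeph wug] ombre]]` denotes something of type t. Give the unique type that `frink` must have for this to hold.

[frink [[zeph wug] ombre]] is required to be t. [[zeph wug] ombre] : e cannot yield t as functor, so frink : (e -> t).

(e -> t)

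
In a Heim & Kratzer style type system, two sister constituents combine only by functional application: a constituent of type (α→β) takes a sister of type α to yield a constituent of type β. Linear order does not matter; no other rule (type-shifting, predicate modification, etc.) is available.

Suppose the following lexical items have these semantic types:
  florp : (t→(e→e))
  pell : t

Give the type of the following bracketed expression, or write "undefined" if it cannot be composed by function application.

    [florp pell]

(e→e)

[florp pell]: florp is (t→(e→e)), pell is t; result (e→e).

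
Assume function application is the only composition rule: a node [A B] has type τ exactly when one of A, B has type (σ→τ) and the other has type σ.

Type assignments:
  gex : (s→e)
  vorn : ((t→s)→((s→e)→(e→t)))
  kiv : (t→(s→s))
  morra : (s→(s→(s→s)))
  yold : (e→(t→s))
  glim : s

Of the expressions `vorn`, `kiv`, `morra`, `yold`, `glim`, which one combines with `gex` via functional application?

glim

vorn : ((t→s)→((s→e)→(e→t))) — does not combine with gex.
kiv : (t→(s→s)) — does not combine with gex.
morra : (s→(s→(s→s))) — does not combine with gex.
yold : (e→(t→s)) — does not combine with gex.
glim — combines: gex : (s→e) takes glim : s as argument, giving e.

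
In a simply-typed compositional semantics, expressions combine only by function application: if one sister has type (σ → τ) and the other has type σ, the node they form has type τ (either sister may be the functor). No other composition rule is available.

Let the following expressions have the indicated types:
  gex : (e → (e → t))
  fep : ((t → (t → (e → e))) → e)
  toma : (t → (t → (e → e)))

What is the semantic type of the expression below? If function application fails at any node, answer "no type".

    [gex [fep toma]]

At [fep toma], fep : ((t → (t → (e → e))) → e) takes toma : (t → (t → (e → e))), giving e.
At [gex [fep toma]], gex : (e → (e → t)) takes [fep toma] : e, giving (e → t).

(e → t)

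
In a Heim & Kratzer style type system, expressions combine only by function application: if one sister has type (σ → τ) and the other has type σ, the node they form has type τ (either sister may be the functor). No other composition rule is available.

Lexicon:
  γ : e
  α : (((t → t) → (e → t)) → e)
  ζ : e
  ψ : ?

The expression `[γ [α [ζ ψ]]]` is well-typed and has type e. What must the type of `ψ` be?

[γ [α [ζ ψ]]] must have type e. The sister γ has type e; that is not a function onto e, so [α [ζ ψ]] must be the functor, of type (e → e).
[α [ζ ψ]] must have type (e → e). The sister α has type (((t → t) → (e → t)) → e); that is not a function onto (e → e), so [ζ ψ] must be the functor, of type ((((t → t) → (e → t)) → e) → (e → e)).
[ζ ψ] must have type ((((t → t) → (e → t)) → e) → (e → e)). The sister ζ has type e; that is not a function onto ((((t → t) → (e → t)) → e) → (e → e)), so ψ must be the functor, of type (e → ((((t → t) → (e → t)) → e) → (e → e))).

(e → ((((t → t) → (e → t)) → e) → (e → e)))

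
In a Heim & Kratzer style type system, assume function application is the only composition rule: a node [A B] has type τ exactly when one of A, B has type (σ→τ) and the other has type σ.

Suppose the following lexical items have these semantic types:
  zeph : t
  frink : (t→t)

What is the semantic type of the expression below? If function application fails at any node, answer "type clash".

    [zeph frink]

t

At [zeph frink], frink : (t→t) takes zeph : t, giving t.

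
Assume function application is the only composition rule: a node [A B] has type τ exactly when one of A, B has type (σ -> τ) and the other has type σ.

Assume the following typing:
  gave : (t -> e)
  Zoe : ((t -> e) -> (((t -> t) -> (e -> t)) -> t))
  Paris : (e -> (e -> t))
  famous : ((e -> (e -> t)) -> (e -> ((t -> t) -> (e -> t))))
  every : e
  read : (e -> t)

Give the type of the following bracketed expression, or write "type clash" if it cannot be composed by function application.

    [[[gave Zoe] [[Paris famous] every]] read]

[gave Zoe]: ((t -> e) -> (((t -> t) -> (e -> t)) -> t)) applied to (t -> e) yields (((t -> t) -> (e -> t)) -> t).
[Paris famous]: ((e -> (e -> t)) -> (e -> ((t -> t) -> (e -> t)))) applied to (e -> (e -> t)) yields (e -> ((t -> t) -> (e -> t))).
[[Paris famous] every]: (e -> ((t -> t) -> (e -> t))) applied to e yields ((t -> t) -> (e -> t)).
[[gave Zoe] [[Paris famous] every]]: (((t -> t) -> (e -> t)) -> t) applied to ((t -> t) -> (e -> t)) yields t.
[[[gave Zoe] [[Paris famous] every]] read]: t with (e -> t) — neither is a function whose domain matches the other; composition fails here.

type clash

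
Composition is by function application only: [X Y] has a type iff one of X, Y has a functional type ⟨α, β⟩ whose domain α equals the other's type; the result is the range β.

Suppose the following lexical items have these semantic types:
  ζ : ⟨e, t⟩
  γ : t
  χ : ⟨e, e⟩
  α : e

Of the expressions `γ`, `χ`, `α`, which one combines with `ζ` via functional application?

γ : t — ζ needs e; γ needs nothing (atomic); neither fits.
χ : ⟨e, e⟩ — ζ needs e; χ needs e; neither fits.
α — combines: ζ : ⟨e, t⟩ takes α : e as argument, giving t.

α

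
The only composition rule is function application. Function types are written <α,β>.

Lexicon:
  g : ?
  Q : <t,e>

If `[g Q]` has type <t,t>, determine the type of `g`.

[g Q] is required to be <t,t>. Q : <t,e> cannot yield <t,t> as functor, so g : <<t,e>,<t,t>>.

<<t,e>,<t,t>>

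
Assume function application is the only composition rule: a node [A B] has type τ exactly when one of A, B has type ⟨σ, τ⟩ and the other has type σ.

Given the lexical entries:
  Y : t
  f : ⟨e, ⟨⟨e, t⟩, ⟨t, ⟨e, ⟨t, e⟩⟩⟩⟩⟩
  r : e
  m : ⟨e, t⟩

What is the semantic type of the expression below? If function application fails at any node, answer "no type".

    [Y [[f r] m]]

⟨e, ⟨t, e⟩⟩

[f r]: functor f : ⟨e, ⟨⟨e, t⟩, ⟨t, ⟨e, ⟨t, e⟩⟩⟩⟩⟩, argument r : e; result ⟨⟨e, t⟩, ⟨t, ⟨e, ⟨t, e⟩⟩⟩⟩.
[[f r] m]: functor [f r] : ⟨⟨e, t⟩, ⟨t, ⟨e, ⟨t, e⟩⟩⟩⟩, argument m : ⟨e, t⟩; result ⟨t, ⟨e, ⟨t, e⟩⟩⟩.
[Y [[f r] m]]: functor [[f r] m] : ⟨t, ⟨e, ⟨t, e⟩⟩⟩, argument Y : t; result ⟨e, ⟨t, e⟩⟩.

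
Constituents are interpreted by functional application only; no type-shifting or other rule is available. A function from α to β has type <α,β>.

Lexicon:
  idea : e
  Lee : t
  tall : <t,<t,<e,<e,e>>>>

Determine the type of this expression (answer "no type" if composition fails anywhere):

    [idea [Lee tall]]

[Lee tall]: <t,<t,<e,<e,e>>>> applied to t yields <t,<e,<e,e>>>.
At [idea [Lee tall]]: neither e nor <t,<e,<e,e>>> can take the other as argument; the node is ill-typed.

no type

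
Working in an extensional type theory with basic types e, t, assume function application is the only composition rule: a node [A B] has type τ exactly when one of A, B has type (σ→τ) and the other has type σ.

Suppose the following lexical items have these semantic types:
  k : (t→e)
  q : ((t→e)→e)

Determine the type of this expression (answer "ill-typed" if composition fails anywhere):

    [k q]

[k q]: functor q : ((t→e)→e), argument k : (t→e); result e.

e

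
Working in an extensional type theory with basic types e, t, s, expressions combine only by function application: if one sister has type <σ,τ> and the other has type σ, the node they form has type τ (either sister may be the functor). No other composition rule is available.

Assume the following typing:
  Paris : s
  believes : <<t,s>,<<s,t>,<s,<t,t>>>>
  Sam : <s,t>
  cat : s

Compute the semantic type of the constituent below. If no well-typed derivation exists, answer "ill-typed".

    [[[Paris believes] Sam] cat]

ill-typed

At [Paris believes]: neither s nor <<t,s>,<<s,t>,<s,<t,t>>>> can take the other as argument; the node is ill-typed.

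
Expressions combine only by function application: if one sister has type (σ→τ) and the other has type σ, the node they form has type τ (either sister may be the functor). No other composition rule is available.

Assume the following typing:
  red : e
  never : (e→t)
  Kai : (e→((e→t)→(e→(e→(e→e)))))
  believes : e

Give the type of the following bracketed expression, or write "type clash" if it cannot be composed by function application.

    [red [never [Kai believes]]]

(e→(e→e))

[Kai believes] — Kai of type (e→((e→t)→(e→(e→(e→e))))) combines with believes of type e: type ((e→t)→(e→(e→(e→e)))).
[never [Kai believes]] — [Kai believes] of type ((e→t)→(e→(e→(e→e)))) combines with never of type (e→t): type (e→(e→(e→e))).
[red [never [Kai believes]]] — [never [Kai believes]] of type (e→(e→(e→e))) combines with red of type e: type (e→(e→e)).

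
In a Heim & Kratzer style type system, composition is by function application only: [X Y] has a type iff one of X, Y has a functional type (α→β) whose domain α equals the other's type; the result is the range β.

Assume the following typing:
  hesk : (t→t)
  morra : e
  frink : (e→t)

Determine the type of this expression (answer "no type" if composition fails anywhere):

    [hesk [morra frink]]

t

[morra frink]: (e→t) applied to e yields t.
[hesk [morra frink]]: (t→t) applied to t yields t.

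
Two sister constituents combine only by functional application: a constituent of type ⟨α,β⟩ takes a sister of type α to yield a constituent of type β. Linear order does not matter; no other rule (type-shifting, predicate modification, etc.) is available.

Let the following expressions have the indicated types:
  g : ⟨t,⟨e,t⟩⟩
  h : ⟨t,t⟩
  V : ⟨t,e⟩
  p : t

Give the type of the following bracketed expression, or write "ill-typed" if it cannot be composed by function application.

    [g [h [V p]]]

ill-typed

[V p]: functor V : ⟨t,e⟩, argument p : t; result e.
[h [V p]]: ⟨t,t⟩ with e — neither is a function whose domain matches the other; composition fails here.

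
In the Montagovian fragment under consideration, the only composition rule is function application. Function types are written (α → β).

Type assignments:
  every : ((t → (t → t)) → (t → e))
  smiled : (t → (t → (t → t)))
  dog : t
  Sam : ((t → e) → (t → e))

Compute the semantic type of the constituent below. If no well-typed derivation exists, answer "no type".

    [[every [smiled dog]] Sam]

(t → e)

At [smiled dog], smiled : (t → (t → (t → t))) takes dog : t, giving (t → (t → t)).
At [every [smiled dog]], every : ((t → (t → t)) → (t → e)) takes [smiled dog] : (t → (t → t)), giving (t → e).
At [[every [smiled dog]] Sam], Sam : ((t → e) → (t → e)) takes [every [smiled dog]] : (t → e), giving (t → e).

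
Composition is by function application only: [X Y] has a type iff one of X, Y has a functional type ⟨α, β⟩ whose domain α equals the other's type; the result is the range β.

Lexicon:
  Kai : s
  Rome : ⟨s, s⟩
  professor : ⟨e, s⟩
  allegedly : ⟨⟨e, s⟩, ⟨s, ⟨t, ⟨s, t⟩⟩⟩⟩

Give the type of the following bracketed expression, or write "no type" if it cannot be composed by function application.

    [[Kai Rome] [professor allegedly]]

⟨t, ⟨s, t⟩⟩

[Kai Rome]: Rome is ⟨s, s⟩, Kai is s; result s.
[professor allegedly]: allegedly is ⟨⟨e, s⟩, ⟨s, ⟨t, ⟨s, t⟩⟩⟩⟩, professor is ⟨e, s⟩; result ⟨s, ⟨t, ⟨s, t⟩⟩⟩.
[[Kai Rome] [professor allegedly]]: [professor allegedly] is ⟨s, ⟨t, ⟨s, t⟩⟩⟩, [Kai Rome] is s; result ⟨t, ⟨s, t⟩⟩.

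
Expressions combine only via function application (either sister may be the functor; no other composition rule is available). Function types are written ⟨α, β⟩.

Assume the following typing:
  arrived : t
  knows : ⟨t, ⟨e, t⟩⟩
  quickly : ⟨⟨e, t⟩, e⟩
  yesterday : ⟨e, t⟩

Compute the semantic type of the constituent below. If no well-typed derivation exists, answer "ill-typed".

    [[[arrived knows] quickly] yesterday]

At [arrived knows], knows : ⟨t, ⟨e, t⟩⟩ takes arrived : t, giving ⟨e, t⟩.
At [[arrived knows] quickly], quickly : ⟨⟨e, t⟩, e⟩ takes [arrived knows] : ⟨e, t⟩, giving e.
At [[[arrived knows] quickly] yesterday], yesterday : ⟨e, t⟩ takes [[arrived knows] quickly] : e, giving t.

t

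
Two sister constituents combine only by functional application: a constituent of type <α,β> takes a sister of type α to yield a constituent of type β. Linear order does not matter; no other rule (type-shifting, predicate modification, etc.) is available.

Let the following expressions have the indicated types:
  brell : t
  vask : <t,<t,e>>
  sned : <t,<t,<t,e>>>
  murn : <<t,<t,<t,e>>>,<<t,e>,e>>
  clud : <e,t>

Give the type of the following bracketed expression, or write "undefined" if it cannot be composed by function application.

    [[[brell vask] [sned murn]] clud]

t

[brell vask]: vask is <t,<t,e>>, brell is t; result <t,e>.
[sned murn]: murn is <<t,<t,<t,e>>>,<<t,e>,e>>, sned is <t,<t,<t,e>>>; result <<t,e>,e>.
[[brell vask] [sned murn]]: [sned murn] is <<t,e>,e>, [brell vask] is <t,e>; result e.
[[[brell vask] [sned murn]] clud]: clud is <e,t>, [[brell vask] [sned murn]] is e; result t.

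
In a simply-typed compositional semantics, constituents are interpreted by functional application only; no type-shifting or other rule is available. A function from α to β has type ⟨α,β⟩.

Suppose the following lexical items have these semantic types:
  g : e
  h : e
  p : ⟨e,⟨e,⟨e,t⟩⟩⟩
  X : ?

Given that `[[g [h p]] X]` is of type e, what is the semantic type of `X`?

At [[g [h p]] X] (required: e): [g [h p]] is ⟨e,t⟩, which is not a function with range e; hence X is the functor — type ⟨⟨e,t⟩,e⟩.

⟨⟨e,t⟩,e⟩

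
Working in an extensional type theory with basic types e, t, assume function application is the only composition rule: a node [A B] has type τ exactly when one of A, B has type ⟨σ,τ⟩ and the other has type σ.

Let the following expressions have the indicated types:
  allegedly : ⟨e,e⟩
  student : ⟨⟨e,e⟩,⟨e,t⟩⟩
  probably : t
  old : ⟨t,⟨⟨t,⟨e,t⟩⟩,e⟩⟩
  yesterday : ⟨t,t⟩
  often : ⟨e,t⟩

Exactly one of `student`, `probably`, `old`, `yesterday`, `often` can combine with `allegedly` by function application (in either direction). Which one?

student — combines: student : ⟨⟨e,e⟩,⟨e,t⟩⟩ takes allegedly : ⟨e,e⟩ as argument, giving ⟨e,t⟩.
probably : t — no; allegedly wants e, and probably wants nothing (atomic).
old : ⟨t,⟨⟨t,⟨e,t⟩⟩,e⟩⟩ — no; allegedly wants e, and old wants t.
yesterday : ⟨t,t⟩ — no; allegedly wants e, and yesterday wants t.
often : ⟨e,t⟩ — no; allegedly wants e, and often wants e.

student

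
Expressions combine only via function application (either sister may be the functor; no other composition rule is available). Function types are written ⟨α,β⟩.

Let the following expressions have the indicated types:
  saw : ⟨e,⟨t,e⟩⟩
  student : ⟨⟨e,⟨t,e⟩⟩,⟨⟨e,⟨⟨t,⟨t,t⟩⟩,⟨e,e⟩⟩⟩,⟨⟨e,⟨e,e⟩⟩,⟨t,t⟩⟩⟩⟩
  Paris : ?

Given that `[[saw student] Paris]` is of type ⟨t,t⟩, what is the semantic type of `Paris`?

⟨⟨⟨e,⟨⟨t,⟨t,t⟩⟩,⟨e,e⟩⟩⟩,⟨⟨e,⟨e,e⟩⟩,⟨t,t⟩⟩⟩,⟨t,t⟩⟩

At [[saw student] Paris] (required: ⟨t,t⟩): [saw student] is ⟨⟨e,⟨⟨t,⟨t,t⟩⟩,⟨e,e⟩⟩⟩,⟨⟨e,⟨e,e⟩⟩,⟨t,t⟩⟩⟩, which is not a function with range ⟨t,t⟩; hence Paris is the functor — type ⟨⟨⟨e,⟨⟨t,⟨t,t⟩⟩,⟨e,e⟩⟩⟩,⟨⟨e,⟨e,e⟩⟩,⟨t,t⟩⟩⟩,⟨t,t⟩⟩.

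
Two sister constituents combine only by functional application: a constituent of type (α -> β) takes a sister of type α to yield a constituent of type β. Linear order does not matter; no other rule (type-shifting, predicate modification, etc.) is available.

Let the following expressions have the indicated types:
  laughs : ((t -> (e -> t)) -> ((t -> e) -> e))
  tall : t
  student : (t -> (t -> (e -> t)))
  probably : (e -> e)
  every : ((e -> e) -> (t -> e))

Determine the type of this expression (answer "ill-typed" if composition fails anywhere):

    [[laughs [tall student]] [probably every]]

[tall student]: functor student : (t -> (t -> (e -> t))), argument tall : t; result (t -> (e -> t)).
[laughs [tall student]]: functor laughs : ((t -> (e -> t)) -> ((t -> e) -> e)), argument [tall student] : (t -> (e -> t)); result ((t -> e) -> e).
[probably every]: functor every : ((e -> e) -> (t -> e)), argument probably : (e -> e); result (t -> e).
[[laughs [tall student]] [probably every]]: functor [laughs [tall student]] : ((t -> e) -> e), argument [probably every] : (t -> e); result e.

e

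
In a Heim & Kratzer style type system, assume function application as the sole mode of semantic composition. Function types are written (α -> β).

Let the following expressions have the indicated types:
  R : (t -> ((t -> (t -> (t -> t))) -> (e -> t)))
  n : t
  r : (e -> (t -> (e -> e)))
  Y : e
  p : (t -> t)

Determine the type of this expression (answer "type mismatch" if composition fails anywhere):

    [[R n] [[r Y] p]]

[R n]: R is (t -> ((t -> (t -> (t -> t))) -> (e -> t))), n is t; result ((t -> (t -> (t -> t))) -> (e -> t)).
[r Y]: r is (e -> (t -> (e -> e))), Y is e; result (t -> (e -> e)).
[[r Y] p]: (t -> (e -> e)) and (t -> t) cannot combine by function application — type clash.

type mismatch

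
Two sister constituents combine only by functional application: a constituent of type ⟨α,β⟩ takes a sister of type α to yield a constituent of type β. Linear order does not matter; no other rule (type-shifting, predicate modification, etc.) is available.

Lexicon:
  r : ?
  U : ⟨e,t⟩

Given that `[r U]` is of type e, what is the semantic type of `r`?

[r U] must have type e. The sister U has type ⟨e,t⟩; that is not a function onto e, so r must be the functor, of type ⟨⟨e,t⟩,e⟩.

⟨⟨e,t⟩,e⟩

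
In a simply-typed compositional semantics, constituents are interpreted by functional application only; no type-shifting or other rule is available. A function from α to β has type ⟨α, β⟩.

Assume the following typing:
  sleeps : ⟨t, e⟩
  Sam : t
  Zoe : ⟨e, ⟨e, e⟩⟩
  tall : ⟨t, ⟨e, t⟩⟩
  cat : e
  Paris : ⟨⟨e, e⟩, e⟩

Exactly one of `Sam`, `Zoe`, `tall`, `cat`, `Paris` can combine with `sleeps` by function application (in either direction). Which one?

Sam — combines: sleeps : ⟨t, e⟩ takes Sam : t as argument, giving e.
Zoe : ⟨e, ⟨e, e⟩⟩ — neither side's domain matches the other.
tall : ⟨t, ⟨e, t⟩⟩ — neither side's domain matches the other.
cat : e — neither side's domain matches the other.
Paris : ⟨⟨e, e⟩, e⟩ — neither side's domain matches the other.

Sam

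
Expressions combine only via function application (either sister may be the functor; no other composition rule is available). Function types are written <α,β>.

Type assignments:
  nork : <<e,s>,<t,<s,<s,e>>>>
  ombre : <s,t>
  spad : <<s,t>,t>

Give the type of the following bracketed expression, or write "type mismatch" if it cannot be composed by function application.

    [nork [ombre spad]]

type mismatch

[ombre spad]: functor spad : <<s,t>,t>, argument ombre : <s,t>; result t.
At [nork [ombre spad]]: neither <<e,s>,<t,<s,<s,e>>>> nor t can take the other as argument; the node is ill-typed.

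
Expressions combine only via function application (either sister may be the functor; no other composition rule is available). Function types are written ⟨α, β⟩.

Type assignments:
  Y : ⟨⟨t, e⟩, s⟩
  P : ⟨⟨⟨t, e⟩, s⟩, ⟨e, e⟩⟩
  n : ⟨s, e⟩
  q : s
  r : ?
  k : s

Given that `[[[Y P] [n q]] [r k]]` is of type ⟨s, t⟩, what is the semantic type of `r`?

⟨s, ⟨e, ⟨s, t⟩⟩⟩

At [[[Y P] [n q]] [r k]] (required: ⟨s, t⟩): [[Y P] [n q]] is e, which is not a function with range ⟨s, t⟩; hence [r k] is the functor — type ⟨e, ⟨s, t⟩⟩.
At [r k] (required: ⟨e, ⟨s, t⟩⟩): k is s, which is not a function with range ⟨e, ⟨s, t⟩⟩; hence r is the functor — type ⟨s, ⟨e, ⟨s, t⟩⟩⟩.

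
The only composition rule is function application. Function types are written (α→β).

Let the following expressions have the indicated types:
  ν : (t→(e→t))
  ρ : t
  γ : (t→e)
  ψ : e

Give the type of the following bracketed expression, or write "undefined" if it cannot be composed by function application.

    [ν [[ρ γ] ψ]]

undefined

[ρ γ]: γ is (t→e), ρ is t; result e.
[[ρ γ] ψ]: e and e cannot combine by function application — type clash.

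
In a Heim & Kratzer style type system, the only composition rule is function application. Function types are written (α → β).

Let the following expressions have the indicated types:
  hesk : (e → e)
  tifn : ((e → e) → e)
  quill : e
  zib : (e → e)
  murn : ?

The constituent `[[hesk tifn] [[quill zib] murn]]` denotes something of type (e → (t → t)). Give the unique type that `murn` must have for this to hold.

(e → (e → (e → (t → t))))

[[hesk tifn] [[quill zib] murn]] must have type (e → (t → t)). The sister [hesk tifn] has type e; that is not a function onto (e → (t → t)), so [[quill zib] murn] must be the functor, of type (e → (e → (t → t))).
[[quill zib] murn] must have type (e → (e → (t → t))). The sister [quill zib] has type e; that is not a function onto (e → (e → (t → t))), so murn must be the functor, of type (e → (e → (e → (t → t)))).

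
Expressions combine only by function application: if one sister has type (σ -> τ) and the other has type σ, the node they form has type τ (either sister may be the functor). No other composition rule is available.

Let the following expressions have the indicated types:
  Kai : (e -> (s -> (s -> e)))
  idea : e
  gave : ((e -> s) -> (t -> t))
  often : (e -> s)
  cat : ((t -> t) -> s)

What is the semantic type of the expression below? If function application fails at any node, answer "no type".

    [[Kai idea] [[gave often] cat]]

[Kai idea]: (e -> (s -> (s -> e))) applied to e yields (s -> (s -> e)).
[gave often]: ((e -> s) -> (t -> t)) applied to (e -> s) yields (t -> t).
[[gave often] cat]: ((t -> t) -> s) applied to (t -> t) yields s.
[[Kai idea] [[gave often] cat]]: (s -> (s -> e)) applied to s yields (s -> e).

(s -> e)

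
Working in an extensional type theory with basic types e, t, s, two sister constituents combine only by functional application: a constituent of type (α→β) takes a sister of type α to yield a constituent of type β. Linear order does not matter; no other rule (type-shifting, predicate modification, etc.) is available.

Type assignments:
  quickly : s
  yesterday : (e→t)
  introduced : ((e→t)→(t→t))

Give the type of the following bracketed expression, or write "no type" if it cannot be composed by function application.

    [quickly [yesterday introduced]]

[yesterday introduced]: ((e→t)→(t→t)) applied to (e→t) yields (t→t).
[quickly [yesterday introduced]]: s and (t→t) cannot combine by function application — type clash.

no type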